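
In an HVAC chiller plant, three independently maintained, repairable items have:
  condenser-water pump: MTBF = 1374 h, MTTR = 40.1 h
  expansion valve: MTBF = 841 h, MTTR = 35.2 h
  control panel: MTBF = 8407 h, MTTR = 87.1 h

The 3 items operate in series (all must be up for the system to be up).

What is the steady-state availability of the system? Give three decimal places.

A(condenser-water pump) = MTBF/(MTBF+MTTR) = 1374/(1374+40.1) = 0.971643
A(expansion valve) = MTBF/(MTBF+MTTR) = 841/(841+35.2) = 0.959827
A(control panel) = MTBF/(MTBF+MTTR) = 8407/(8407+87.1) = 0.989746
Series availability: 0.971643 × 0.959827 × 0.989746 = 0.923

0.923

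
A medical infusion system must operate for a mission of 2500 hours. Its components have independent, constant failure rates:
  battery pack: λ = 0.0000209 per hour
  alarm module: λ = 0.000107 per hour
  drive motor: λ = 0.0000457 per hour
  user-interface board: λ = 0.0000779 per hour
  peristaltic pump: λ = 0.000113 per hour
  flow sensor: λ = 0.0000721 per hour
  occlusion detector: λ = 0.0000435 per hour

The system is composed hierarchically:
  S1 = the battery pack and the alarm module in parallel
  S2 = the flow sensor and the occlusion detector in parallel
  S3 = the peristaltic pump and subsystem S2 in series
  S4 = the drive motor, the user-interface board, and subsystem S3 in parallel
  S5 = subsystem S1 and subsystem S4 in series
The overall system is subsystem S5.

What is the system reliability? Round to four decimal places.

R(battery pack) = exp(−0.0000209 × 2500) = 0.949092
R(alarm module) = exp(−0.000107 × 2500) = 0.765290
R(drive motor) = exp(−0.0000457 × 2500) = 0.892035
R(user-interface board) = exp(−0.0000779 × 2500) = 0.823040
R(peristaltic pump) = exp(−0.000113 × 2500) = 0.753897
R(flow sensor) = exp(−0.0000721 × 2500) = 0.835061
R(occlusion detector) = exp(−0.0000435 × 2500) = 0.896955
Parallel (battery pack and alarm module): 1 − (1 − 0.949092)(1 − 0.765290) = 0.988051
Parallel (flow sensor and occlusion detector): 1 − (1 − 0.835061)(1 − 0.896955) = 0.983004
Series (peristaltic pump and [0.983004]): 0.753897 × 0.983004 = 0.741084
Parallel (drive motor, user-interface board, and [0.741084]): 1 − (1 − 0.892035)(1 − 0.823040)(1 − 0.741084) = 0.995053
Series ([0.988051] and [0.995053]): 0.988051 × 0.995053 = 0.9832

0.9832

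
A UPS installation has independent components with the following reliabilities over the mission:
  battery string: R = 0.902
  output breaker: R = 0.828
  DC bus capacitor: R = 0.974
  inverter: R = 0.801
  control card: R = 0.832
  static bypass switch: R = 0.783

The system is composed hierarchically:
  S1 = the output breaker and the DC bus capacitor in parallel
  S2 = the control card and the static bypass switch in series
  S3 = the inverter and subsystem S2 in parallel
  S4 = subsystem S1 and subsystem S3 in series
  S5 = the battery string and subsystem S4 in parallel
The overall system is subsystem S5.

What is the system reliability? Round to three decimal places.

Parallel (output breaker and DC bus capacitor): 1 − (1 − 0.82800)(1 − 0.97400) = 0.99553
Series (control card and static bypass switch): 0.83200 × 0.78300 = 0.65146
Parallel (inverter and [0.65146]): 1 − (1 − 0.80100)(1 − 0.65146) = 0.93064
Series ([0.99553] and [0.93064]): 0.99553 × 0.93064 = 0.92648
Parallel (battery string and [0.92648]): 1 − (1 − 0.90200)(1 − 0.92648) = 0.993

0.993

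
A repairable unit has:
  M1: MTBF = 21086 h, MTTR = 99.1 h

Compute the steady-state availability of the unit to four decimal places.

0.9953

A(M1) = MTBF/(MTBF+MTTR) = 21086/(21086+99.1) = 0.9953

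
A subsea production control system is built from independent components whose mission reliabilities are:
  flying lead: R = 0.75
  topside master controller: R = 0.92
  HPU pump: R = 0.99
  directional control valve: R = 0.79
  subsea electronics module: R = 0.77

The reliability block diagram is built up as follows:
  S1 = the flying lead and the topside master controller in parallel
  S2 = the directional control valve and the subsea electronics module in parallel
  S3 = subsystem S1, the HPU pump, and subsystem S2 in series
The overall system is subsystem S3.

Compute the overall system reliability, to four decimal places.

0.9233

Parallel (flying lead and topside master controller): 1 − (1 − 0.750000)(1 − 0.920000) = 0.980000
Parallel (directional control valve and subsea electronics module): 1 − (1 − 0.790000)(1 − 0.770000) = 0.951700
Series ([0.980000], HPU pump, and [0.951700]): 0.980000 × 0.990000 × 0.951700 = 0.9233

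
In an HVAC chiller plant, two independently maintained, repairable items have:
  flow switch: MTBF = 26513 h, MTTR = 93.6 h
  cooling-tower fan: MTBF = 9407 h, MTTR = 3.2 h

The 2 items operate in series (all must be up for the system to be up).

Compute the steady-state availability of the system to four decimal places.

A(flow switch) = MTBF/(MTBF+MTTR) = 26513/(26513+93.6) = 0.996482
A(cooling-tower fan) = MTBF/(MTBF+MTTR) = 9407/(9407+3.2) = 0.999660
Series availability: 0.996482 × 0.999660 = 0.9961

0.9961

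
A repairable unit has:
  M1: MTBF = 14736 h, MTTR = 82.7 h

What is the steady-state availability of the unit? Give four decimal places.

A(M1) = MTBF/(MTBF+MTTR) = 14736/(14736+82.7) = 0.9944

0.9944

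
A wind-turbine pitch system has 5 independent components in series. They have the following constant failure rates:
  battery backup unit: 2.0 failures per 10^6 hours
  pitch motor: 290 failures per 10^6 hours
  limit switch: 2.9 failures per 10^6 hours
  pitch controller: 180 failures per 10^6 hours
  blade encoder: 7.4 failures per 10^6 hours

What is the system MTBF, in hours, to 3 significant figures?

Series of exponential components: λ_sys = Σ λ_i
λ_sys = 0.0000020 + 0.00029 + 0.0000029 + 0.00018 + 0.0000074 = 4.8230e-04 /h
MTBF = 1 / λ_sys = 2070 h

2070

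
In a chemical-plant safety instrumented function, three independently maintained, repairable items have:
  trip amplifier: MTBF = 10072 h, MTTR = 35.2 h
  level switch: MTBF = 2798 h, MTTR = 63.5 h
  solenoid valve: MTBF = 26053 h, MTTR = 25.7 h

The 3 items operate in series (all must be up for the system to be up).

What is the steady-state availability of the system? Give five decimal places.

0.97344

A(trip amplifier) = MTBF/(MTBF+MTTR) = 10072/(10072+35.2) = 0.996517
A(level switch) = MTBF/(MTBF+MTTR) = 2798/(2798+63.5) = 0.977809
A(solenoid valve) = MTBF/(MTBF+MTTR) = 26053/(26053+25.7) = 0.999015
Series availability: 0.996517 × 0.977809 × 0.999015 = 0.97344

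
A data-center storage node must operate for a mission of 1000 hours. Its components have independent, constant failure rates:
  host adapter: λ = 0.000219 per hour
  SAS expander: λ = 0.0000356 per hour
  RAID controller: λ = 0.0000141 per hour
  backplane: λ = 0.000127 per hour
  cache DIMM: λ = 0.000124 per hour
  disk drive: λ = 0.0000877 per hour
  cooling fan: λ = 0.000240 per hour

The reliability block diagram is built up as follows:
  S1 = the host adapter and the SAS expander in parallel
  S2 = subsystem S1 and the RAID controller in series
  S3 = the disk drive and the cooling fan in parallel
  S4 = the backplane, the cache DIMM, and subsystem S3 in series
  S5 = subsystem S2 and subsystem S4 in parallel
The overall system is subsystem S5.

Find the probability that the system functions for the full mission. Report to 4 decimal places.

R(host adapter) = exp(−0.000219 × 1000) = 0.803322
R(SAS expander) = exp(−0.0000356 × 1000) = 0.965026
R(RAID controller) = exp(−0.0000141 × 1000) = 0.985999
R(backplane) = exp(−0.000127 × 1000) = 0.880734
R(cache DIMM) = exp(−0.000124 × 1000) = 0.883380
R(disk drive) = exp(−0.0000877 × 1000) = 0.916036
R(cooling fan) = exp(−0.000240 × 1000) = 0.786628
Parallel (host adapter and SAS expander): 1 − (1 − 0.803322)(1 − 0.965026) = 0.993121
Series ([0.993121] and RAID controller): 0.993121 × 0.985999 = 0.979216
Parallel (disk drive and cooling fan): 1 − (1 − 0.916036)(1 − 0.786628) = 0.982084
Series (backplane, cache DIMM, and [0.982084]): 0.880734 × 0.883380 × 0.982084 = 0.764084
Parallel ([0.979216] and [0.764084]): 1 − (1 − 0.979216)(1 − 0.764084) = 0.9951

0.9951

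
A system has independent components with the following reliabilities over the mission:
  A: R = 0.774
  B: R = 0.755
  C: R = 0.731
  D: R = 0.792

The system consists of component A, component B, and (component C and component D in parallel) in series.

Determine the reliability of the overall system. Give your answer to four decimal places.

0.5517

Parallel (C and D): 1 − (1 − 0.731000)(1 − 0.792000) = 0.944048
Series (A, B, and [0.944048]): 0.774000 × 0.755000 × 0.944048 = 0.5517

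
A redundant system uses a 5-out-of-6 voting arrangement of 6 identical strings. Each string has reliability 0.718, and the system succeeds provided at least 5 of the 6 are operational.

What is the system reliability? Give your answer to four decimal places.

R = Σ_{i=5}^{6} C(6,i) p^i (1−p)^{6−i} with p = 0.718
C(6,5)·0.718^5·0.282^1 = 0.322866
C(6,6)·0.718^6·0.282^0 = 0.137008
Sum = 0.4599

0.4599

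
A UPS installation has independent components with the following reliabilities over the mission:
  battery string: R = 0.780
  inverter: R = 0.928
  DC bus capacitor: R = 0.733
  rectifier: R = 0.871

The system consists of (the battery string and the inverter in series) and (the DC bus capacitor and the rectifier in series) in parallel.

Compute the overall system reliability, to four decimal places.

Series (battery string and inverter): 0.780000 × 0.928000 = 0.723840
Series (DC bus capacitor and rectifier): 0.733000 × 0.871000 = 0.638443
Parallel ([0.723840] and [0.638443]): 1 − (1 − 0.723840)(1 − 0.638443) = 0.9002

0.9002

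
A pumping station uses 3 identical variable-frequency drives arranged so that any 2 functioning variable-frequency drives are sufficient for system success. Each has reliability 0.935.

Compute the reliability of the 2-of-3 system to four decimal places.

R = Σ_{i=2}^{3} C(3,i) p^i (1−p)^{3−i} with p = 0.935
C(3,2)·0.935^2·0.065^1 = 0.170474
C(3,3)·0.935^3·0.065^0 = 0.817400
Sum = 0.9879

0.9879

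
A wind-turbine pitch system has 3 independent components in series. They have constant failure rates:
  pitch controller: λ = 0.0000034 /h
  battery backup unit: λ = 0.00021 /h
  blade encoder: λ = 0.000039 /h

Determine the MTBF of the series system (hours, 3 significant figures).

3960

Series of exponential components: λ_sys = Σ λ_i
λ_sys = 0.0000034 + 0.00021 + 0.000039 = 2.5240e-04 /h
MTBF = 1 / λ_sys = 3960 h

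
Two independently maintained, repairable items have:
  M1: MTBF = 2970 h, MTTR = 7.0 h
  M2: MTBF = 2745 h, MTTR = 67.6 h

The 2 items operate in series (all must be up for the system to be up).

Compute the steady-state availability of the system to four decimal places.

0.9737

A(M1) = MTBF/(MTBF+MTTR) = 2970/(2970+7.0) = 0.997649
A(M2) = MTBF/(MTBF+MTTR) = 2745/(2745+67.6) = 0.975965
Series availability: 0.997649 × 0.975965 = 0.9737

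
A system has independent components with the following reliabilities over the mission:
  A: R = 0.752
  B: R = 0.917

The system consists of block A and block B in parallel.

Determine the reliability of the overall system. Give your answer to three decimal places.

0.979

Parallel (A and B): 1 − (1 − 0.75200)(1 − 0.91700) = 0.979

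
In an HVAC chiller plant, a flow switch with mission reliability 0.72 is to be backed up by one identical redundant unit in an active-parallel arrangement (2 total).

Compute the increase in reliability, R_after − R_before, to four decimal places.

R_before = 0.72
R_after = 1 − (1 − 0.72)^2 = 0.9216
ΔR = 0.9216 − 0.72 = 0.2016

0.2016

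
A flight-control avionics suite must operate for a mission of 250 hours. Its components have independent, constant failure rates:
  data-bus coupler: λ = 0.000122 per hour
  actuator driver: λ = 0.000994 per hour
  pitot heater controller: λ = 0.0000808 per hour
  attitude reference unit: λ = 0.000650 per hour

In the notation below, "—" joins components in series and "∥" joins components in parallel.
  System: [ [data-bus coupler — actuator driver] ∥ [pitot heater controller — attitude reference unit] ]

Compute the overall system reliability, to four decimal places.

R(data-bus coupler) = exp(−0.000122 × 250) = 0.969960
R(actuator driver) = exp(−0.000994 × 250) = 0.779970
R(pitot heater controller) = exp(−0.0000808 × 250) = 0.980003
R(attitude reference unit) = exp(−0.000650 × 250) = 0.850016
Series (data-bus coupler and actuator driver): 0.969960 × 0.779970 = 0.756540
Series (pitot heater controller and attitude reference unit): 0.980003 × 0.850016 = 0.833018
Parallel ([0.756540] and [0.833018]): 1 − (1 − 0.756540)(1 − 0.833018) = 0.9593

0.9593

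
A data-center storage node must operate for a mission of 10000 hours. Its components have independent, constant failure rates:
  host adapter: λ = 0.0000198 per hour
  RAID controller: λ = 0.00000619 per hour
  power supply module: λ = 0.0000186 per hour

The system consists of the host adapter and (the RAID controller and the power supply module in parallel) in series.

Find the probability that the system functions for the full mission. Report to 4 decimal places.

R(host adapter) = exp(−0.0000198 × 10000) = 0.820370
R(RAID controller) = exp(−0.00000619 × 10000) = 0.939977
R(power supply module) = exp(−0.0000186 × 10000) = 0.830274
Parallel (RAID controller and power supply module): 1 − (1 − 0.939977)(1 − 0.830274) = 0.989813
Series (host adapter and [0.989813]): 0.820370 × 0.989813 = 0.8120

0.8120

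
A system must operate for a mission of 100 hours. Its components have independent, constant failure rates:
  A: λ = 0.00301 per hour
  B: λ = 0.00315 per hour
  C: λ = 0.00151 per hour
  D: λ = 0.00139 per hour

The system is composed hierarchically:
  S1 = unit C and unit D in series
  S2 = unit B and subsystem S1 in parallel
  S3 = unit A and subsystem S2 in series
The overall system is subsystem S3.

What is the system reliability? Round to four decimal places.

0.6897

R(A) = exp(−0.00301 × 100) = 0.740078
R(B) = exp(−0.00315 × 100) = 0.729789
R(C) = exp(−0.00151 × 100) = 0.859848
R(D) = exp(−0.00139 × 100) = 0.870228
Series (C and D): 0.859848 × 0.870228 = 0.748264
Parallel (B and [0.748264]): 1 − (1 − 0.729789)(1 − 0.748264) = 0.931978
Series (A and [0.931978]): 0.740078 × 0.931978 = 0.6897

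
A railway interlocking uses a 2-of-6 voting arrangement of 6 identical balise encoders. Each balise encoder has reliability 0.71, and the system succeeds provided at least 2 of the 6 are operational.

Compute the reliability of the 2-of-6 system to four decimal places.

0.9907

R = Σ_{i=2}^{6} C(6,i) p^i (1−p)^{6−i} with p = 0.71
C(6,2)·0.71^2·0.29^4 = 0.053481
C(6,3)·0.71^3·0.29^3 = 0.174582
C(6,4)·0.71^4·0.29^2 = 0.320568
C(6,5)·0.71^5·0.29^1 = 0.313936
C(6,6)·0.71^6·0.29^0 = 0.128100
Sum = 0.9907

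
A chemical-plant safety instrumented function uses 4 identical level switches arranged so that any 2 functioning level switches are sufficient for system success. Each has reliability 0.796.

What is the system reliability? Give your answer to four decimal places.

R = Σ_{i=2}^{4} C(4,i) p^i (1−p)^{4−i} with p = 0.796
C(4,2)·0.796^2·0.204^2 = 0.158211
C(4,3)·0.796^3·0.204^1 = 0.411556
C(4,4)·0.796^4·0.204^0 = 0.401469
Sum = 0.9712

0.9712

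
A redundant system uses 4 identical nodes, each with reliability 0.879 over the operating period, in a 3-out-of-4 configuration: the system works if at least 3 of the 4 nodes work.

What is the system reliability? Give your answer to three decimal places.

R = Σ_{i=3}^{4} C(4,i) p^i (1−p)^{4−i} with p = 0.879
C(4,3)·0.879^3·0.121^1 = 0.32871
C(4,4)·0.879^4·0.121^0 = 0.59697
Sum = 0.926

0.926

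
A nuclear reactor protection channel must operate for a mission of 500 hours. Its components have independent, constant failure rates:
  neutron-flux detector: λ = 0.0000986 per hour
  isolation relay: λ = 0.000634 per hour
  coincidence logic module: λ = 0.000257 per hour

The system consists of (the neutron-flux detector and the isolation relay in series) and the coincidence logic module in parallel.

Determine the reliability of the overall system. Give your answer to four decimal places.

R(neutron-flux detector) = exp(−0.0000986 × 500) = 0.951896
R(isolation relay) = exp(−0.000634 × 500) = 0.728331
R(coincidence logic module) = exp(−0.000257 × 500) = 0.879414
Series (neutron-flux detector and isolation relay): 0.951896 × 0.728331 = 0.693295
Parallel ([0.693295] and coincidence logic module): 1 − (1 − 0.693295)(1 − 0.879414) = 0.9630

0.9630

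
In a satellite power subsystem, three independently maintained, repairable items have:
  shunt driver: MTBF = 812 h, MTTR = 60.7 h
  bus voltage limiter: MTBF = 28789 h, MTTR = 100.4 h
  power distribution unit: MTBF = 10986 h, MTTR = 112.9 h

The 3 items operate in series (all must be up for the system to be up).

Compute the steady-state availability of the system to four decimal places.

0.9178

A(shunt driver) = MTBF/(MTBF+MTTR) = 812/(812+60.7) = 0.930446
A(bus voltage limiter) = MTBF/(MTBF+MTTR) = 28789/(28789+100.4) = 0.996525
A(power distribution unit) = MTBF/(MTBF+MTTR) = 10986/(10986+112.9) = 0.989828
Series availability: 0.930446 × 0.996525 × 0.989828 = 0.9178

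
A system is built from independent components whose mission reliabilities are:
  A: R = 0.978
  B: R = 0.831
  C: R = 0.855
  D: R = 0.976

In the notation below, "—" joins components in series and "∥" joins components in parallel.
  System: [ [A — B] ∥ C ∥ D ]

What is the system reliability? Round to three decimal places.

Series (A and B): 0.97800 × 0.83100 = 0.81272
Parallel ([0.81272], C, and D): 1 − (1 − 0.81272)(1 − 0.85500)(1 − 0.97600) = 0.999

0.999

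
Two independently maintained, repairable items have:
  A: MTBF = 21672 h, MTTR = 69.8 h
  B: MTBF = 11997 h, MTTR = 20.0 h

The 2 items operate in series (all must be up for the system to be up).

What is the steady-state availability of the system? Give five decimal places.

0.99513

A(A) = MTBF/(MTBF+MTTR) = 21672/(21672+69.8) = 0.996790
A(B) = MTBF/(MTBF+MTTR) = 11997/(11997+20.0) = 0.998336
Series availability: 0.996790 × 0.998336 = 0.99513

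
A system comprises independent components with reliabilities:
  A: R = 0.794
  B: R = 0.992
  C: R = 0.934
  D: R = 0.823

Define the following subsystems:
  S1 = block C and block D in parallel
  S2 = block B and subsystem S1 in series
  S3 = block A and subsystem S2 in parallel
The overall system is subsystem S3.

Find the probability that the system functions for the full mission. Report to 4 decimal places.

Parallel (C and D): 1 − (1 − 0.934000)(1 − 0.823000) = 0.988318
Series (B and [0.988318]): 0.992000 × 0.988318 = 0.980411
Parallel (A and [0.980411]): 1 − (1 − 0.794000)(1 − 0.980411) = 0.9960

0.9960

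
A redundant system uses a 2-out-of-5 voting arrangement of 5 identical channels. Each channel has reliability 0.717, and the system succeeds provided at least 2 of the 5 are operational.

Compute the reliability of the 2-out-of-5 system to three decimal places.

0.975

R = Σ_{i=2}^{5} C(5,i) p^i (1−p)^{5−i} with p = 0.717
C(5,2)·0.717^2·0.283^3 = 0.11652
C(5,3)·0.717^3·0.283^2 = 0.29521
C(5,4)·0.717^4·0.283^1 = 0.37397
C(5,5)·0.717^5·0.283^0 = 0.18949
Sum = 0.975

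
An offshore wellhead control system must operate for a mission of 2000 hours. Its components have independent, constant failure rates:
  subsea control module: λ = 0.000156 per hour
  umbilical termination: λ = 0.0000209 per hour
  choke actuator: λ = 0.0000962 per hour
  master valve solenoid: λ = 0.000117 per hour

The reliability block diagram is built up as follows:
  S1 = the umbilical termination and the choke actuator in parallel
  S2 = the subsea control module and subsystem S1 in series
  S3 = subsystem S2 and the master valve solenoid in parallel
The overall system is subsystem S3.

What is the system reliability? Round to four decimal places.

R(subsea control module) = exp(−0.000156 × 2000) = 0.731982
R(umbilical termination) = exp(−0.0000209 × 2000) = 0.959062
R(choke actuator) = exp(−0.0000962 × 2000) = 0.824977
R(master valve solenoid) = exp(−0.000117 × 2000) = 0.791362
Parallel (umbilical termination and choke actuator): 1 − (1 − 0.959062)(1 − 0.824977) = 0.992835
Series (subsea control module and [0.992835]): 0.731982 × 0.992835 = 0.726737
Parallel ([0.726737] and master valve solenoid): 1 − (1 − 0.726737)(1 − 0.791362) = 0.9430

0.9430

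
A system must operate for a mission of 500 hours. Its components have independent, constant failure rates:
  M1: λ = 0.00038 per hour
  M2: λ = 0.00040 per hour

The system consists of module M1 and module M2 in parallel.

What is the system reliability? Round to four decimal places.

0.9686

R(M1) = exp(−0.00038 × 500) = 0.826959
R(M2) = exp(−0.00040 × 500) = 0.818731
Parallel (M1 and M2): 1 − (1 − 0.826959)(1 − 0.818731) = 0.9686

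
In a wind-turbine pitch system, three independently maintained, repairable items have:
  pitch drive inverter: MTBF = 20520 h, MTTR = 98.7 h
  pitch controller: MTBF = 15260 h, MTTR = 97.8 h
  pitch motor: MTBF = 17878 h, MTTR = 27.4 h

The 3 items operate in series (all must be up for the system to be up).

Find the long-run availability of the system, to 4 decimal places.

A(pitch drive inverter) = MTBF/(MTBF+MTTR) = 20520/(20520+98.7) = 0.995213
A(pitch controller) = MTBF/(MTBF+MTTR) = 15260/(15260+97.8) = 0.993632
A(pitch motor) = MTBF/(MTBF+MTTR) = 17878/(17878+27.4) = 0.998470
Series availability: 0.995213 × 0.993632 × 0.998470 = 0.9874

0.9874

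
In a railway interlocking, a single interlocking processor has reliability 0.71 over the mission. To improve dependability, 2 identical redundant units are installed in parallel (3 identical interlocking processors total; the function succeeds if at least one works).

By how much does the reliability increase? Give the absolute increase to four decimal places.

0.2656

R_before = 0.71
R_after = 1 − (1 − 0.71)^3 = 0.9756
ΔR = 0.9756 − 0.71 = 0.2656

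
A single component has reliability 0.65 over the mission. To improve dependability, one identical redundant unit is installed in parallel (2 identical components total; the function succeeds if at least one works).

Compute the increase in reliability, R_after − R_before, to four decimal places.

R_before = 0.65
R_after = 1 − (1 − 0.65)^2 = 0.8775
ΔR = 0.8775 − 0.65 = 0.2275

0.2275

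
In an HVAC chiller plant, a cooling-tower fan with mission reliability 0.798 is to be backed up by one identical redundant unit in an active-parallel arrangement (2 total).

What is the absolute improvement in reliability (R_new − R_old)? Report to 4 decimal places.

0.1612

R_before = 0.798
R_after = 1 − (1 − 0.798)^2 = 0.9592
ΔR = 0.9592 − 0.798 = 0.1612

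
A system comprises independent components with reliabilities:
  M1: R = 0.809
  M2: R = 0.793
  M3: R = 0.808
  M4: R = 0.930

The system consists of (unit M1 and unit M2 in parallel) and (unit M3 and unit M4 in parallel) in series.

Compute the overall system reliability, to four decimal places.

Parallel (M1 and M2): 1 − (1 − 0.809000)(1 − 0.793000) = 0.960463
Parallel (M3 and M4): 1 − (1 − 0.808000)(1 − 0.930000) = 0.986560
Series ([0.960463] and [0.986560]): 0.960463 × 0.986560 = 0.9476

0.9476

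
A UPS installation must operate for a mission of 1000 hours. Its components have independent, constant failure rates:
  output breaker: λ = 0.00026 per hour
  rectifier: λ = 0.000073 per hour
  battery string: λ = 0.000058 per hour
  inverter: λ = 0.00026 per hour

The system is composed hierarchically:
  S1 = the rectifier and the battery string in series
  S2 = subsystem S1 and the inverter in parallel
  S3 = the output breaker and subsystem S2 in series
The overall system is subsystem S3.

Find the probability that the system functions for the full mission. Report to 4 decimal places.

0.7494

R(output breaker) = exp(−0.00026 × 1000) = 0.771052
R(rectifier) = exp(−0.000073 × 1000) = 0.929601
R(battery string) = exp(−0.000058 × 1000) = 0.943650
R(inverter) = exp(−0.00026 × 1000) = 0.771052
Series (rectifier and battery string): 0.929601 × 0.943650 = 0.877218
Parallel ([0.877218] and inverter): 1 − (1 − 0.877218)(1 − 0.771052) = 0.971889
Series (output breaker and [0.971889]): 0.771052 × 0.971889 = 0.7494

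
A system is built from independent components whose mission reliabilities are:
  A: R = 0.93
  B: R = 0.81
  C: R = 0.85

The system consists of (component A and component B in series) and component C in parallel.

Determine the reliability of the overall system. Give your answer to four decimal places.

Series (A and B): 0.930000 × 0.810000 = 0.753300
Parallel ([0.753300] and C): 1 − (1 − 0.753300)(1 − 0.850000) = 0.9630

0.9630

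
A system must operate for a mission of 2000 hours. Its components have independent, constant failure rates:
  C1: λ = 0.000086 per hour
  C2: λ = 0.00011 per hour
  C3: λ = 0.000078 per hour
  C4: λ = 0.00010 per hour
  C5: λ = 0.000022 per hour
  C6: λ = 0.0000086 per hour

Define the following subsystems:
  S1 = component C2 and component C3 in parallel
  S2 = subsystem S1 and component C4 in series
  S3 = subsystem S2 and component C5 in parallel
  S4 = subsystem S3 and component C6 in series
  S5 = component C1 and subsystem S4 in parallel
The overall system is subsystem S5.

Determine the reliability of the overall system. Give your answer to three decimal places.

0.996

R(C1) = exp(−0.000086 × 2000) = 0.84198
R(C2) = exp(−0.00011 × 2000) = 0.80252
R(C3) = exp(−0.000078 × 2000) = 0.85556
R(C4) = exp(−0.00010 × 2000) = 0.81873
R(C5) = exp(−0.000022 × 2000) = 0.95695
R(C6) = exp(−0.0000086 × 2000) = 0.98295
Parallel (C2 and C3): 1 − (1 − 0.80252)(1 − 0.85556) = 0.97148
Series ([0.97148] and C4): 0.97148 × 0.81873 = 0.79538
Parallel ([0.79538] and C5): 1 − (1 − 0.79538)(1 − 0.95695) = 0.99119
Series ([0.99119] and C6): 0.99119 × 0.98295 = 0.97429
Parallel (C1 and [0.97429]): 1 − (1 − 0.84198)(1 − 0.97429) = 0.996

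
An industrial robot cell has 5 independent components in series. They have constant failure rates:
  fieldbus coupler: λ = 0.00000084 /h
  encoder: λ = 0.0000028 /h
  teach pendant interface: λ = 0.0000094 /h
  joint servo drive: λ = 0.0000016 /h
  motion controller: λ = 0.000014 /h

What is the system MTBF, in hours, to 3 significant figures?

34900

Series of exponential components: λ_sys = Σ λ_i
λ_sys = 0.00000084 + 0.0000028 + 0.0000094 + 0.0000016 + 0.000014 = 2.8640e-05 /h
MTBF = 1 / λ_sys = 34900 h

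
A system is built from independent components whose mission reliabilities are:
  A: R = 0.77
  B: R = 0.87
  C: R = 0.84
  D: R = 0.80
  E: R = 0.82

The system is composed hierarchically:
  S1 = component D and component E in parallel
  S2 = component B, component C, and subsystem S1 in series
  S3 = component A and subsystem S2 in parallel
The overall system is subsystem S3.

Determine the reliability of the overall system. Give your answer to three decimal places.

0.932

Parallel (D and E): 1 − (1 − 0.80000)(1 − 0.82000) = 0.96400
Series (B, C, and [0.96400]): 0.87000 × 0.84000 × 0.96400 = 0.70449
Parallel (A and [0.70449]): 1 − (1 − 0.77000)(1 − 0.70449) = 0.932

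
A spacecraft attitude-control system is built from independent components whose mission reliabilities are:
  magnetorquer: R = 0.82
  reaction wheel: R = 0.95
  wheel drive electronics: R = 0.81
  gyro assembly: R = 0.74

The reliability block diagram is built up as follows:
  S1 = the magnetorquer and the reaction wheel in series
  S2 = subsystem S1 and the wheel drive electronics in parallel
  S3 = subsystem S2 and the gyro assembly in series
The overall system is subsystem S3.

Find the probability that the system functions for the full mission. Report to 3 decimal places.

Series (magnetorquer and reaction wheel): 0.82000 × 0.95000 = 0.77900
Parallel ([0.77900] and wheel drive electronics): 1 − (1 − 0.77900)(1 − 0.81000) = 0.95801
Series ([0.95801] and gyro assembly): 0.95801 × 0.74000 = 0.709

0.709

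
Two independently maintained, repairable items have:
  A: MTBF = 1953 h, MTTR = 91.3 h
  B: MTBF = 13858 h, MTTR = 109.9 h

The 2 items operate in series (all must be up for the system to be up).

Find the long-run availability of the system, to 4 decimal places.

0.9478

A(A) = MTBF/(MTBF+MTTR) = 1953/(1953+91.3) = 0.955339
A(B) = MTBF/(MTBF+MTTR) = 13858/(13858+109.9) = 0.992132
Series availability: 0.955339 × 0.992132 = 0.9478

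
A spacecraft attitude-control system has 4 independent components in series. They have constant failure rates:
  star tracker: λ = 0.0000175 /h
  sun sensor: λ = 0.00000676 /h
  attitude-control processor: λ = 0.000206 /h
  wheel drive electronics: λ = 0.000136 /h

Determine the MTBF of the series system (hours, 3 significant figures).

Series of exponential components: λ_sys = Σ λ_i
λ_sys = 0.0000175 + 0.00000676 + 0.000206 + 0.000136 = 3.6626e-04 /h
MTBF = 1 / λ_sys = 2730 h

2730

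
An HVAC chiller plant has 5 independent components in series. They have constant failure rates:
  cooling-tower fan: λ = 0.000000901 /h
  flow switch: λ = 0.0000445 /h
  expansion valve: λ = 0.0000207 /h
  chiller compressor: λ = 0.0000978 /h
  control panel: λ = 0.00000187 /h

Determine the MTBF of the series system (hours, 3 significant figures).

Series of exponential components: λ_sys = Σ λ_i
λ_sys = 0.000000901 + 0.0000445 + 0.0000207 + 0.0000978 + 0.00000187 = 1.6577e-04 /h
MTBF = 1 / λ_sys = 6030 h

6030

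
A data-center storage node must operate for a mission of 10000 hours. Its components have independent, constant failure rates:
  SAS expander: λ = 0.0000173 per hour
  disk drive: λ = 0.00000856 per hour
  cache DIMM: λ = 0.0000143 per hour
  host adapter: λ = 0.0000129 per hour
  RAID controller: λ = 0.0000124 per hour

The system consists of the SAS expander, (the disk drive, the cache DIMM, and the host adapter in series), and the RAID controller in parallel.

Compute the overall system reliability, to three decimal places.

0.994

R(SAS expander) = exp(−0.0000173 × 10000) = 0.84114
R(disk drive) = exp(−0.00000856 × 10000) = 0.91796
R(cache DIMM) = exp(−0.0000143 × 10000) = 0.86675
R(host adapter) = exp(−0.0000129 × 10000) = 0.87897
R(RAID controller) = exp(−0.0000124 × 10000) = 0.88338
Series (disk drive, cache DIMM, and host adapter): 0.91796 × 0.86675 × 0.87897 = 0.69935
Parallel (SAS expander, [0.69935], and RAID controller): 1 − (1 − 0.84114)(1 − 0.69935)(1 − 0.88338) = 0.994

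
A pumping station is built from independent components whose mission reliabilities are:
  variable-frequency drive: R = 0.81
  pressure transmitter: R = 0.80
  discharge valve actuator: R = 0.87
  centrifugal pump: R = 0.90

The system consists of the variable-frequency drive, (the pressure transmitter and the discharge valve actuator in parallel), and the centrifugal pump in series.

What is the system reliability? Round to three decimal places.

Parallel (pressure transmitter and discharge valve actuator): 1 − (1 − 0.80000)(1 − 0.87000) = 0.97400
Series (variable-frequency drive, [0.97400], and centrifugal pump): 0.81000 × 0.97400 × 0.90000 = 0.710

0.710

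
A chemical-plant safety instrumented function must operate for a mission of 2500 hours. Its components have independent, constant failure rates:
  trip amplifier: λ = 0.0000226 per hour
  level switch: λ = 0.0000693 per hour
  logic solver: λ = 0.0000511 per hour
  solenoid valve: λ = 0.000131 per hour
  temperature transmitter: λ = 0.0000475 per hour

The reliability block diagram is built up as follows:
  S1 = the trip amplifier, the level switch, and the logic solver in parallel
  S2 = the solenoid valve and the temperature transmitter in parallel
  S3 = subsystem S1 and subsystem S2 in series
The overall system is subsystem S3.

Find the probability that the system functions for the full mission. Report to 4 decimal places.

0.9677

R(trip amplifier) = exp(−0.0000226 × 2500) = 0.945066
R(level switch) = exp(−0.0000693 × 2500) = 0.840927
R(logic solver) = exp(−0.0000511 × 2500) = 0.880073
R(solenoid valve) = exp(−0.000131 × 2500) = 0.720723
R(temperature transmitter) = exp(−0.0000475 × 2500) = 0.888030
Parallel (trip amplifier, level switch, and logic solver): 1 − (1 − 0.945066)(1 − 0.840927)(1 − 0.880073) = 0.998952
Parallel (solenoid valve and temperature transmitter): 1 − (1 − 0.720723)(1 − 0.888030) = 0.968729
Series ([0.998952] and [0.968729]): 0.998952 × 0.968729 = 0.9677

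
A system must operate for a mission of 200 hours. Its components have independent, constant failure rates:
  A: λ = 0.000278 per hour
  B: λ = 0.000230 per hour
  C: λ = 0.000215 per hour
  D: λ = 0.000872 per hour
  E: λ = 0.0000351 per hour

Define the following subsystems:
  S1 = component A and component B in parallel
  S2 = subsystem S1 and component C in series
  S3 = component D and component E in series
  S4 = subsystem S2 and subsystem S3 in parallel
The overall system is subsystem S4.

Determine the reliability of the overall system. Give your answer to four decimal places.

R(A) = exp(−0.000278 × 200) = 0.945917
R(B) = exp(−0.000230 × 200) = 0.955042
R(C) = exp(−0.000215 × 200) = 0.957911
R(D) = exp(−0.000872 × 200) = 0.839961
R(E) = exp(−0.0000351 × 200) = 0.993005
Parallel (A and B): 1 − (1 − 0.945917)(1 − 0.955042) = 0.997569
Series ([0.997569] and C): 0.997569 × 0.957911 = 0.955582
Series (D and E): 0.839961 × 0.993005 = 0.834085
Parallel ([0.955582] and [0.834085]): 1 − (1 − 0.955582)(1 − 0.834085) = 0.9926

0.9926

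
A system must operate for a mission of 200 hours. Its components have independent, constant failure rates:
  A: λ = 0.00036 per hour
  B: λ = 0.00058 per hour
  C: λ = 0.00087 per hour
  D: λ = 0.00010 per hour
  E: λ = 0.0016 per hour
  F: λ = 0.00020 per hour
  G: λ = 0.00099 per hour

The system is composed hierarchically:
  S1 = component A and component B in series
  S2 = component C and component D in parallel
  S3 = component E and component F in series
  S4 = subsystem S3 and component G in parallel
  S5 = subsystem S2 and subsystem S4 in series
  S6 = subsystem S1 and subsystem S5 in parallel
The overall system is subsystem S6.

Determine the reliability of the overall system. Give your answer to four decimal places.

R(A) = exp(−0.00036 × 200) = 0.930531
R(B) = exp(−0.00058 × 200) = 0.890475
R(C) = exp(−0.00087 × 200) = 0.840297
R(D) = exp(−0.00010 × 200) = 0.980199
R(E) = exp(−0.0016 × 200) = 0.726149
R(F) = exp(−0.00020 × 200) = 0.960789
R(G) = exp(−0.00099 × 200) = 0.820370
Series (A and B): 0.930531 × 0.890475 = 0.828615
Parallel (C and D): 1 − (1 − 0.840297)(1 − 0.980199) = 0.996838
Series (E and F): 0.726149 × 0.960789 = 0.697676
Parallel ([0.697676] and G): 1 − (1 − 0.697676)(1 − 0.820370) = 0.945694
Series ([0.996838] and [0.945694]): 0.996838 × 0.945694 = 0.942704
Parallel ([0.828615] and [0.942704]): 1 − (1 − 0.828615)(1 − 0.942704) = 0.9902

0.9902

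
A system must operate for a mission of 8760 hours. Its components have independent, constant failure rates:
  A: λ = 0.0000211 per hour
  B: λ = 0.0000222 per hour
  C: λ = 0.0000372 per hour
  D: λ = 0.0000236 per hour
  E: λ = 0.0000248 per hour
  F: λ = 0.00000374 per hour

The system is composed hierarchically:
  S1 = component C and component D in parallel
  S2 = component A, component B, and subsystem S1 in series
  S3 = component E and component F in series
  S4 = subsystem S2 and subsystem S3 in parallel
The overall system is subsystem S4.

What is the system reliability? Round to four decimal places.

0.9223

R(A) = exp(−0.0000211 × 8760) = 0.831241
R(B) = exp(−0.0000222 × 8760) = 0.823269
R(C) = exp(−0.0000372 × 8760) = 0.721898
R(D) = exp(−0.0000236 × 8760) = 0.813234
R(E) = exp(−0.0000248 × 8760) = 0.804730
R(F) = exp(−0.00000374 × 8760) = 0.967768
Parallel (C and D): 1 − (1 − 0.721898)(1 − 0.813234) = 0.948060
Series (A, B, and [0.948060]): 0.831241 × 0.823269 × 0.948060 = 0.648791
Series (E and F): 0.804730 × 0.967768 = 0.778792
Parallel ([0.648791] and [0.778792]): 1 − (1 − 0.648791)(1 − 0.778792) = 0.9223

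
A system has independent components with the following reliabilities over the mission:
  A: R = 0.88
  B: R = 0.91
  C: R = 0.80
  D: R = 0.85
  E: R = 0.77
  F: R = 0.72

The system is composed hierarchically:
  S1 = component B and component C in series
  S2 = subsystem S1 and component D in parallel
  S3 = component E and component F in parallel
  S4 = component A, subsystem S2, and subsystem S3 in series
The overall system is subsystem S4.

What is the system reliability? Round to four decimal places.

Series (B and C): 0.910000 × 0.800000 = 0.728000
Parallel ([0.728000] and D): 1 − (1 − 0.728000)(1 − 0.850000) = 0.959200
Parallel (E and F): 1 − (1 − 0.770000)(1 − 0.720000) = 0.935600
Series (A, [0.959200], and [0.935600]): 0.880000 × 0.959200 × 0.935600 = 0.7897

0.7897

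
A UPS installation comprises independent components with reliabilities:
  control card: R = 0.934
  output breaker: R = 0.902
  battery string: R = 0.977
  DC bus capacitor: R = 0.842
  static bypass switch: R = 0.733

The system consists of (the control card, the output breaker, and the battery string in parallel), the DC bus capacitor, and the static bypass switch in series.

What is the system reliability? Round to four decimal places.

Parallel (control card, output breaker, and battery string): 1 − (1 − 0.934000)(1 − 0.902000)(1 − 0.977000) = 0.999851
Series ([0.999851], DC bus capacitor, and static bypass switch): 0.999851 × 0.842000 × 0.733000 = 0.6171

0.6171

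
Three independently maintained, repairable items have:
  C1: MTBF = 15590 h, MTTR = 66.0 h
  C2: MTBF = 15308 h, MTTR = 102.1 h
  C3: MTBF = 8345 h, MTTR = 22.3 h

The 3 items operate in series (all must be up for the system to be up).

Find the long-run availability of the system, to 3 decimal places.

0.987

A(C1) = MTBF/(MTBF+MTTR) = 15590/(15590+66.0) = 0.995784
A(C2) = MTBF/(MTBF+MTTR) = 15308/(15308+102.1) = 0.993374
A(C3) = MTBF/(MTBF+MTTR) = 8345/(8345+22.3) = 0.997335
Series availability: 0.995784 × 0.993374 × 0.997335 = 0.987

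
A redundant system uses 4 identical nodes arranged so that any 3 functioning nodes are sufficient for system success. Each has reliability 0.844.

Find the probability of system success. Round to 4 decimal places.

0.8826

R = Σ_{i=3}^{4} C(4,i) p^i (1−p)^{4−i} with p = 0.844
C(4,3)·0.844^3·0.156^1 = 0.375156
C(4,4)·0.844^4·0.156^0 = 0.507423
Sum = 0.8826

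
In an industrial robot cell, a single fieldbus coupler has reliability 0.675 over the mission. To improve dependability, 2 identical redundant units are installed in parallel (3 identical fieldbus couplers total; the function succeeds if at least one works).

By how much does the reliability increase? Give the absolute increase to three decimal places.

0.291

R_before = 0.675
R_after = 1 − (1 − 0.675)^3 = 0.966
ΔR = 0.966 − 0.675 = 0.291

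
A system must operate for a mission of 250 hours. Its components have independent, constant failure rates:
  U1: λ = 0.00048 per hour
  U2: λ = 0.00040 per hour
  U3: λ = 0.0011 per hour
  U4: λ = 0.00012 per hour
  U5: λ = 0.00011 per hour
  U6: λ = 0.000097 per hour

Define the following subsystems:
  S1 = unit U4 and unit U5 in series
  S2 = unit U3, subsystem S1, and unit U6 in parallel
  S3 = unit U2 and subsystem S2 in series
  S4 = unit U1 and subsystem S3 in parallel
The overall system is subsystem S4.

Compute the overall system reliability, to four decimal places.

R(U1) = exp(−0.00048 × 250) = 0.886920
R(U2) = exp(−0.00040 × 250) = 0.904837
R(U3) = exp(−0.0011 × 250) = 0.759572
R(U4) = exp(−0.00012 × 250) = 0.970446
R(U5) = exp(−0.00011 × 250) = 0.972875
R(U6) = exp(−0.000097 × 250) = 0.976042
Series (U4 and U5): 0.970446 × 0.972875 = 0.944123
Parallel (U3, [0.944123], and U6): 1 − (1 − 0.759572)(1 − 0.944123)(1 − 0.976042) = 0.999678
Series (U2 and [0.999678]): 0.904837 × 0.999678 = 0.904546
Parallel (U1 and [0.904546]): 1 − (1 − 0.886920)(1 − 0.904546) = 0.9892

0.9892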